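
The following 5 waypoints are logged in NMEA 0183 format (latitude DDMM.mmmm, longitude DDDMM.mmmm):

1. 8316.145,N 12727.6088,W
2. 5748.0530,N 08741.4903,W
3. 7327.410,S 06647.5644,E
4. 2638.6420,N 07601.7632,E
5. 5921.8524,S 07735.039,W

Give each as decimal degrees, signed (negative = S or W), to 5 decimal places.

1. 83.26908, -127.46015
2. 57.80088, -87.69151
3. -73.45683, 66.79274
4. 26.64403, 76.02939
5. -59.36421, -77.58398

Point 1:
  φ: split at 2 digits → 83° and 16.145′; 83 + 16.145/60 = 83.269083
  N → positive
  λ: degrees = first 3 digits = 127, minutes = 27.6088; 127 + 27.6088/60 = 127.460147
  W → negative
Point 2:
  Lat: degrees = first 2 digits = 57, minutes = 48.053; 57 + 48.053/60 = 57.800883
  N ⇒ keep positive
  Longitude: split at 3 digits → 087° and 41.4903′; 87 + 41.4903/60 = 87.691505
  W → negative
Point 3:
  Lat: degrees = first 2 digits = 73, minutes = 27.41; 73 + 27.41/60 = 73.456833
  hemisphere S, so the sign is −
  Longitude: degrees = first 3 digits = 66, minutes = 47.5644; 66 + 47.5644/60 = 66.792740
  E ⇒ keep positive
Point 4:
  φ: split at 2 digits → 26° and 38.642′; 26 + 38.642/60 = 26.644033
  N ⇒ keep positive
  Longitude: degrees = first 3 digits = 76, minutes = 1.7632; 76 + 1.7632/60 = 76.029387
  E ⇒ keep positive
Point 5:
  Latitude: degrees = first 2 digits = 59, minutes = 21.8524; 59 + 21.8524/60 = 59.364207
  hemisphere S, so the sign is −
  Lon: degrees = first 3 digits = 77, minutes = 35.039; 77 + 35.039/60 = 77.583983
  W ⇒ negate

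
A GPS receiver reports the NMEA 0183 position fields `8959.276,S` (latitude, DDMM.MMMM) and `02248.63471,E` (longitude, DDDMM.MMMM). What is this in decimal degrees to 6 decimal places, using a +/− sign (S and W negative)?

-89.987933, 22.810579

Latitude: split at 2 digits → 89° and 59.276′; 89 + 59.276/60 = 89.9879333
S → negative
Lon: split at 3 digits → 022° and 48.63471′; 22 + 48.63471/60 = 22.8105785
E ⇒ keep positive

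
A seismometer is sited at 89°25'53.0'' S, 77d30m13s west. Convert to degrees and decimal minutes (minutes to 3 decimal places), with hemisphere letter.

Latitude: seconds/60 = 0.88333; minutes = 25 + 0.88333 = 25.88333
Longitude: seconds/60 = 0.21667; minutes = 30 + 0.21667 = 30.21667

89° 25.883′ S, 77° 30.217′ W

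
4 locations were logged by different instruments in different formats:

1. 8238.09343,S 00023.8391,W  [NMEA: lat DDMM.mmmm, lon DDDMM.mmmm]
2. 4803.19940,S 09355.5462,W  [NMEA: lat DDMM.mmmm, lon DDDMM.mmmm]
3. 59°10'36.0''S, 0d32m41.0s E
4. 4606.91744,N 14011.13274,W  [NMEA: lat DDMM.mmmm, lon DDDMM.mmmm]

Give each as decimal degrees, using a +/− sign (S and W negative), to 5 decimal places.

1. -82.63489, -0.39732
2. -48.05332, -93.92577
3. -59.17667, 0.54472
4. 46.11529, -140.18555

Point 1:
  φ: split at 2 digits → 82° and 38.09343′; 82 + 38.09343/60 = 82.634891
  S → negative
  λ: degrees = first 3 digits = 0, minutes = 23.8391; 0 + 23.8391/60 = 0.397318
  W → negative
Point 2:
  Latitude: degrees = first 2 digits = 48, minutes = 3.1994; 48 + 3.1994/60 = 48.053323
  S ⇒ negate
  λ: degrees = first 3 digits = 93, minutes = 55.5462; 93 + 55.5462/60 = 93.925770
  W ⇒ negate
Point 3:
  Lat: 59 + 10/60 + 36/3600 = 59.176667
  hemisphere S, so the sign is −
  λ: 32′ + 41″ = 32.68333′; 0 + 32.68333/60 = 0.544722
  E ⇒ keep positive
Point 4:
  φ: split at 2 digits → 46° and 6.91744′; 46 + 6.91744/60 = 46.115291
  N ⇒ keep positive
  λ: degrees = first 3 digits = 140, minutes = 11.13274; 140 + 11.13274/60 = 140.185546
  hemisphere W, so the sign is −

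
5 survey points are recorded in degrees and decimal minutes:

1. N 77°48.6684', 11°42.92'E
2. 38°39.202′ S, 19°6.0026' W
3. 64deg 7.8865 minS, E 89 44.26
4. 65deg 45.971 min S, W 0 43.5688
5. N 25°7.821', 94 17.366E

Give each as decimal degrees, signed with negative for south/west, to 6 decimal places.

1. 77.811140, 11.715333
2. -38.653367, -19.100043
3. -64.131442, 89.737667
4. -65.766183, -0.726147
5. 25.130350, 94.289433

Point 1:
  Latitude: 77 + 48.6684/60 = 77.8111400
  N ⇒ keep positive
  Lon: 42.92′ = 0.715333°; total 11.7153333
  E ⇒ keep positive
Point 2:
  φ: 38 + 39.202/60 = 38.6533667
  hemisphere S, so the sign is −
  Longitude: 6.0026′ = 0.100043°; total 19.1000433
  W ⇒ negate
Point 3:
  Latitude: 7.8865′ = 0.131442°; total 64.1314417
  hemisphere S, so the sign is −
  Longitude: 89 + 44.26/60 = 89.7376667
  E ⇒ keep positive
Point 4:
  φ: 45.971′ = 0.766183°; total 65.7661833
  hemisphere S, so the sign is −
  λ: 43.5688′ = 0.726147°; total 0.7261467
  W → negative
Point 5:
  Latitude: 25 + 7.821/60 = 25.1303500
  N ⇒ keep positive
  Longitude: 17.366′ = 0.289433°; total 94.2894333
  E → positive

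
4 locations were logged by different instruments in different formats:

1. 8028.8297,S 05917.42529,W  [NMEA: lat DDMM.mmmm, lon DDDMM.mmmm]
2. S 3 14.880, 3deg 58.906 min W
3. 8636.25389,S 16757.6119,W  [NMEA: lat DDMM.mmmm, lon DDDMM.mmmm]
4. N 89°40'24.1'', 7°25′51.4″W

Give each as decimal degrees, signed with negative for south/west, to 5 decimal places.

1. -80.48050, -59.29042
2. -3.24800, -3.98177
3. -86.60423, -167.96020
4. 89.67336, -7.43094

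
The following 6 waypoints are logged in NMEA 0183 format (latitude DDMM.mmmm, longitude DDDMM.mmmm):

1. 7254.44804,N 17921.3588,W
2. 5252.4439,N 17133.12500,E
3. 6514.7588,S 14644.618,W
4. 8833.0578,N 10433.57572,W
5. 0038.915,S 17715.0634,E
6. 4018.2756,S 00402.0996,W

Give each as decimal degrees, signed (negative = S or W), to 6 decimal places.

1. 72.907467, -179.355980
2. 52.874065, 171.552083
3. -65.245980, -146.743633
4. 88.550963, -104.559595
5. -0.648583, 177.251057
6. -40.304593, -4.034993

Point 1:
  Lat: split at 2 digits → 72° and 54.44804′; 72 + 54.44804/60 = 72.9074673
  N → positive
  Longitude: degrees = first 3 digits = 179, minutes = 21.3588; 179 + 21.3588/60 = 179.3559800
  W ⇒ negate
Point 2:
  Lat: split at 2 digits → 52° and 52.4439′; 52 + 52.4439/60 = 52.8740650
  N → positive
  λ: split at 3 digits → 171° and 33.125′; 171 + 33.125/60 = 171.5520833
  E ⇒ keep positive
Point 3:
  Latitude: split at 2 digits → 65° and 14.7588′; 65 + 14.7588/60 = 65.2459800
  hemisphere S, so the sign is −
  Lon: degrees = first 3 digits = 146, minutes = 44.618; 146 + 44.618/60 = 146.7436333
  W ⇒ negate
Point 4:
  Lat: degrees = first 2 digits = 88, minutes = 33.0578; 88 + 33.0578/60 = 88.5509633
  N → positive
  λ: split at 3 digits → 104° and 33.57572′; 104 + 33.57572/60 = 104.5595953
  hemisphere W, so the sign is −
Point 5:
  Lat: split at 2 digits → 00° and 38.915′; 0 + 38.915/60 = 0.6485833
  S → negative
  Lon: degrees = first 3 digits = 177, minutes = 15.0634; 177 + 15.0634/60 = 177.2510567
  E → positive
Point 6:
  Lat: split at 2 digits → 40° and 18.2756′; 40 + 18.2756/60 = 40.3045933
  S ⇒ negate
  λ: split at 3 digits → 004° and 2.0996′; 4 + 2.0996/60 = 4.0349933
  hemisphere W, so the sign is −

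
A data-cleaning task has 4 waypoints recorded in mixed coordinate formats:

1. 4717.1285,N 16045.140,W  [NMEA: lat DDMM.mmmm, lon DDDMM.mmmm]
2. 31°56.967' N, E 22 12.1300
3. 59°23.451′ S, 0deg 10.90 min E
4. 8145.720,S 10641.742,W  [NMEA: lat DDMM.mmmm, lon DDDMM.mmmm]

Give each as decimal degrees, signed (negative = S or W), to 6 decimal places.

1. 47.285475, -160.752333
2. 31.949450, 22.202167
3. -59.390850, 0.181667
4. -81.762000, -106.695700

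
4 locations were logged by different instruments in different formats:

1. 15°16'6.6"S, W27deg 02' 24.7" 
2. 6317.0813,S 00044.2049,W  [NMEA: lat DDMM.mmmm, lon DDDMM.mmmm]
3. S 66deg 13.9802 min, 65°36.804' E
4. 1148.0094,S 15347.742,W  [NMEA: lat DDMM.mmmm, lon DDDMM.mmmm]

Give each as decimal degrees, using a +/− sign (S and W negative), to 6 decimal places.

1. -15.268500, -27.040194
2. -63.284688, -0.736748
3. -66.233003, 65.613400
4. -11.800157, -153.795700

Point 1:
  Lat: 16′ + 6.6″ = 16.11000′; 15 + 16.11000/60 = 15.2685000
  S → negative
  Lon: 27° + 2/60 + 24.7/3600 = 27 + 0.033333 + 0.006861 = 27.0401944
  W → negative
Point 2:
  φ: split at 2 digits → 63° and 17.0813′; 63 + 17.0813/60 = 63.2846883
  hemisphere S, so the sign is −
  Longitude: degrees = first 3 digits = 0, minutes = 44.2049; 0 + 44.2049/60 = 0.7367483
  hemisphere W, so the sign is −
Point 3:
  Lat: 66 + 13.9802/60 = 66.2330033
  hemisphere S, so the sign is −
  λ: 36.804′ = 0.613400°; total 65.6134000
  E → positive
Point 4:
  Lat: split at 2 digits → 11° and 48.0094′; 11 + 48.0094/60 = 11.8001567
  S ⇒ negate
  λ: degrees = first 3 digits = 153, minutes = 47.742; 153 + 47.742/60 = 153.7957000
  W → negative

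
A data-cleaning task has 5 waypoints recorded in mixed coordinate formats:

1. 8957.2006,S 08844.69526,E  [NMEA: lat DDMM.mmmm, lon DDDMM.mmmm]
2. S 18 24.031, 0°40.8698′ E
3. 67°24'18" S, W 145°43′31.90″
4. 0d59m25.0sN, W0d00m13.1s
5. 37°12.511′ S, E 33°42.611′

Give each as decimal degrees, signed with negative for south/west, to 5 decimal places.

Point 1:
  Latitude: split at 2 digits → 89° and 57.2006′; 89 + 57.2006/60 = 89.953343
  hemisphere S, so the sign is −
  Longitude: degrees = first 3 digits = 88, minutes = 44.69526; 88 + 44.69526/60 = 88.744921
  E ⇒ keep positive
Point 2:
  Latitude: 18 + 24.031/60 = 18.400517
  hemisphere S, so the sign is −
  Lon: 0 + 40.8698/60 = 0.681163
  E → positive
Point 3:
  Lat: 67 + 24/60 + 18/3600 = 67.405000
  S → negative
  Lon: 145 + 43/60 + 31.9/3600 = 145.725528
  W → negative
Point 4:
  φ: 59′ + 25″ = 59.41667′; 0 + 59.41667/60 = 0.990278
  N → positive
  λ: 0 + 0/60 + 13.1/3600 = 0.003639
  hemisphere W, so the sign is −
Point 5:
  φ: 37 + 12.511/60 = 37.208517
  hemisphere S, so the sign is −
  Longitude: 42.611′ = 0.710183°; total 33.710183
  E ⇒ keep positive

1. -89.95334, 88.74492
2. -18.40052, 0.68116
3. -67.40500, -145.72553
4. 0.99028, -0.00364
5. -37.20852, 33.71018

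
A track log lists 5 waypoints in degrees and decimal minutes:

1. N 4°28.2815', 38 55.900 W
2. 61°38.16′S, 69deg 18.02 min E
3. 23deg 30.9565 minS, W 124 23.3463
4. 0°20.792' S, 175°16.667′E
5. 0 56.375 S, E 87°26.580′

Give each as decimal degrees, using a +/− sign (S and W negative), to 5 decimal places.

Point 1:
  φ: 28.2815′ = 0.471358°; total 4.471358
  N ⇒ keep positive
  Longitude: 38 + 55.9/60 = 38.931667
  W ⇒ negate
Point 2:
  φ: 38.16′ = 0.636000°; total 61.636000
  S ⇒ negate
  λ: 18.02′ = 0.300333°; total 69.300333
  E ⇒ keep positive
Point 3:
  Latitude: 23 + 30.9565/60 = 23.515942
  S ⇒ negate
  λ: 23.3463′ = 0.389105°; total 124.389105
  W → negative
Point 4:
  Lat: 20.792′ = 0.346533°; total 0.346533
  hemisphere S, so the sign is −
  λ: 16.667′ = 0.277783°; total 175.277783
  E → positive
Point 5:
  Lat: 0 + 56.375/60 = 0.939583
  S ⇒ negate
  λ: 26.58′ = 0.443000°; total 87.443000
  E ⇒ keep positive

1. 4.47136, -38.93167
2. -61.63600, 69.30033
3. -23.51594, -124.38911
4. -0.34653, 175.27778
5. -0.93958, 87.44300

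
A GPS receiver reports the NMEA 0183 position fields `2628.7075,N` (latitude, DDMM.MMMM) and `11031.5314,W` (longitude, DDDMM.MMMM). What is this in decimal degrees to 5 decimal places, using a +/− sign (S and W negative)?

26.47846, -110.52552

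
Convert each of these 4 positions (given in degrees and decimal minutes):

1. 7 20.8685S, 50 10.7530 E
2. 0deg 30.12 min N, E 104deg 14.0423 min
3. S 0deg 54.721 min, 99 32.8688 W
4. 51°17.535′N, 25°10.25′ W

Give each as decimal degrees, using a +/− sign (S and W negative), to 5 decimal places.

1. -7.34781, 50.17922
2. 0.50200, 104.23404
3. -0.91202, -99.54781
4. 51.29225, -25.17083

Point 1:
  Lat: 20.8685′ = 0.347808°; total 7.347808
  hemisphere S, so the sign is −
  Longitude: 50 + 10.753/60 = 50.179217
  E → positive
Point 2:
  Latitude: 0 + 30.12/60 = 0.502000
  N → positive
  Lon: 104 + 14.0423/60 = 104.234038
  E ⇒ keep positive
Point 3:
  φ: 0 + 54.721/60 = 0.912017
  S → negative
  λ: 99 + 32.8688/60 = 99.547813
  W → negative
Point 4:
  Lat: 17.535′ = 0.292250°; total 51.292250
  N → positive
  Lon: 10.25′ = 0.170833°; total 25.170833
  W → negative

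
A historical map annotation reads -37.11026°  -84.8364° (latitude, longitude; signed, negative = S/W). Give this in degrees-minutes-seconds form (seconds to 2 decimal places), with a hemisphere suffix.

37°06′36.94″ S, 84°50′11.04″ W

Latitude is negative → S; |value| = 37.110260
Latitude: 0.110260 × 60 = 6.61560′ → 6′, remainder × 60 = 36.9360″
Longitude is negative → W; |value| = 84.836400
Longitude: 0.836400° → 50.18400′; 0.18400 × 60 = 11.0400″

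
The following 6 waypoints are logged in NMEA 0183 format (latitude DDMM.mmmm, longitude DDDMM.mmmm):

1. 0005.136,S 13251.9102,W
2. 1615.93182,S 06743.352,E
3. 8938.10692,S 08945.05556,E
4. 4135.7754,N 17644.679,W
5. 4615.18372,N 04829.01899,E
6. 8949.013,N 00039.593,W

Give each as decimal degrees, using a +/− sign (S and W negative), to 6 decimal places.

Point 1:
  Latitude: degrees = first 2 digits = 0, minutes = 5.136; 0 + 5.136/60 = 0.0856000
  hemisphere S, so the sign is −
  λ: degrees = first 3 digits = 132, minutes = 51.9102; 132 + 51.9102/60 = 132.8651700
  W → negative
Point 2:
  Latitude: split at 2 digits → 16° and 15.93182′; 16 + 15.93182/60 = 16.2655303
  S → negative
  λ: degrees = first 3 digits = 67, minutes = 43.352; 67 + 43.352/60 = 67.7225333
  E → positive
Point 3:
  Lat: degrees = first 2 digits = 89, minutes = 38.10692; 89 + 38.10692/60 = 89.6351153
  hemisphere S, so the sign is −
  Lon: split at 3 digits → 089° and 45.05556′; 89 + 45.05556/60 = 89.7509260
  E ⇒ keep positive
Point 4:
  Lat: split at 2 digits → 41° and 35.7754′; 41 + 35.7754/60 = 41.5962567
  N ⇒ keep positive
  λ: split at 3 digits → 176° and 44.679′; 176 + 44.679/60 = 176.7446500
  hemisphere W, so the sign is −
Point 5:
  Latitude: degrees = first 2 digits = 46, minutes = 15.18372; 46 + 15.18372/60 = 46.2530620
  N ⇒ keep positive
  Lon: split at 3 digits → 048° and 29.01899′; 48 + 29.01899/60 = 48.4836498
  E ⇒ keep positive
Point 6:
  Lat: split at 2 digits → 89° and 49.013′; 89 + 49.013/60 = 89.8168833
  N ⇒ keep positive
  λ: degrees = first 3 digits = 0, minutes = 39.593; 0 + 39.593/60 = 0.6598833
  W ⇒ negate

1. -0.085600, -132.865170
2. -16.265530, 67.722533
3. -89.635115, 89.750926
4. 41.596257, -176.744650
5. 46.253062, 48.483650
6. 89.816883, -0.659883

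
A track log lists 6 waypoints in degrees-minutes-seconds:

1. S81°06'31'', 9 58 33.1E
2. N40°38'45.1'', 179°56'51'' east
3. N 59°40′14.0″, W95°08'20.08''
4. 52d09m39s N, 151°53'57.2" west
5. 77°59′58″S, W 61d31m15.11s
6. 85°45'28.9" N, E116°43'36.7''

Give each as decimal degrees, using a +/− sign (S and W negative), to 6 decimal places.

Point 1:
  Lat: 81° + 6/60 + 31/3600 = 81 + 0.100000 + 0.008611 = 81.1086111
  hemisphere S, so the sign is −
  Lon: 9° + 58/60 + 33.1/3600 = 9 + 0.966667 + 0.009194 = 9.9758611
  E → positive
Point 2:
  Latitude: 38′ + 45.1″ = 38.75167′; 40 + 38.75167/60 = 40.6458611
  N ⇒ keep positive
  Longitude: 56′ + 51″ = 56.85000′; 179 + 56.85000/60 = 179.9475000
  E → positive
Point 3:
  Latitude: 59° + 40/60 + 14/3600 = 59 + 0.666667 + 0.003889 = 59.6705556
  N → positive
  Lon: 8′ + 20.08″ = 8.33467′; 95 + 8.33467/60 = 95.1389111
  hemisphere W, so the sign is −
Point 4:
  Latitude: 52° + 9/60 + 39/3600 = 52 + 0.150000 + 0.010833 = 52.1608333
  N ⇒ keep positive
  λ: 151° + 53/60 + 57.2/3600 = 151 + 0.883333 + 0.015889 = 151.8992222
  W ⇒ negate
Point 5:
  φ: 77 + 59/60 + 58/3600 = 77.9994444
  S ⇒ negate
  Longitude: 61 + 31/60 + 15.11/3600 = 61.5208639
  W ⇒ negate
Point 6:
  Latitude: 85 + 45/60 + 28.9/3600 = 85.7580278
  N → positive
  Longitude: 116° + 43/60 + 36.7/3600 = 116 + 0.716667 + 0.010194 = 116.7268611
  E → positive

1. -81.108611, 9.975861
2. 40.645861, 179.947500
3. 59.670556, -95.138911
4. 52.160833, -151.899222
5. -77.999444, -61.520864
6. 85.758028, 116.726861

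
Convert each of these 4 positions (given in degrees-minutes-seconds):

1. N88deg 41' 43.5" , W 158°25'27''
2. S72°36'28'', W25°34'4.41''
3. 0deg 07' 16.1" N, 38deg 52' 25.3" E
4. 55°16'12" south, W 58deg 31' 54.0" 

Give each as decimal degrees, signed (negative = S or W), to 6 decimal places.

Point 1:
  Lat: 41′ + 43.5″ = 41.72500′; 88 + 41.72500/60 = 88.6954167
  N ⇒ keep positive
  Lon: 25′ + 27″ = 25.45000′; 158 + 25.45000/60 = 158.4241667
  hemisphere W, so the sign is −
Point 2:
  φ: 36′ + 28″ = 36.46667′; 72 + 36.46667/60 = 72.6077778
  S ⇒ negate
  λ: 25 + 34/60 + 4.41/3600 = 25.5678917
  W ⇒ negate
Point 3:
  φ: 7′ + 16.1″ = 7.26833′; 0 + 7.26833/60 = 0.1211389
  N → positive
  Lon: 52′ + 25.3″ = 52.42167′; 38 + 52.42167/60 = 38.8736944
  E ⇒ keep positive
Point 4:
  Lat: 55° + 16/60 + 12/3600 = 55 + 0.266667 + 0.003333 = 55.2700000
  S → negative
  Lon: 58 + 31/60 + 54/3600 = 58.5316667
  W → negative

1. 88.695417, -158.424167
2. -72.607778, -25.567892
3. 0.121139, 38.873694
4. -55.270000, -58.531667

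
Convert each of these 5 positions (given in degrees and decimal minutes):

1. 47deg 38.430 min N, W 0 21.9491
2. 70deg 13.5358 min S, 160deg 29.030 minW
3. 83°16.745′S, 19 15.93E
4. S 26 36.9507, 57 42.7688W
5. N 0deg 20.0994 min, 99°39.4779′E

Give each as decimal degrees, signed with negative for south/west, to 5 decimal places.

1. 47.64050, -0.36582
2. -70.22560, -160.48383
3. -83.27908, 19.26550
4. -26.61585, -57.71281
5. 0.33499, 99.65797

Point 1:
  φ: 47 + 38.43/60 = 47.640500
  N ⇒ keep positive
  λ: 0 + 21.9491/60 = 0.365818
  W ⇒ negate
Point 2:
  Lat: 13.5358′ = 0.225597°; total 70.225597
  S → negative
  Lon: 160 + 29.03/60 = 160.483833
  W ⇒ negate
Point 3:
  Latitude: 83 + 16.745/60 = 83.279083
  S → negative
  λ: 15.93′ = 0.265500°; total 19.265500
  E → positive
Point 4:
  Latitude: 26 + 36.9507/60 = 26.615845
  S ⇒ negate
  λ: 57 + 42.7688/60 = 57.712813
  hemisphere W, so the sign is −
Point 5:
  Lat: 0 + 20.0994/60 = 0.334990
  N ⇒ keep positive
  λ: 39.4779′ = 0.657965°; total 99.657965
  E → positive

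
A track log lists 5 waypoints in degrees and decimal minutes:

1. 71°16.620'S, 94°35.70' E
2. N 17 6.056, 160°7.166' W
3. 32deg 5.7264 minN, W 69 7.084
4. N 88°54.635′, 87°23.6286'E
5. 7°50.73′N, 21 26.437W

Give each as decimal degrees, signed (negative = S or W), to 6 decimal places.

Point 1:
  φ: 16.62′ = 0.277000°; total 71.2770000
  hemisphere S, so the sign is −
  λ: 35.7′ = 0.595000°; total 94.5950000
  E → positive
Point 2:
  φ: 17 + 6.056/60 = 17.1009333
  N → positive
  Lon: 160 + 7.166/60 = 160.1194333
  W → negative
Point 3:
  Latitude: 5.7264′ = 0.095440°; total 32.0954400
  N → positive
  λ: 69 + 7.084/60 = 69.1180667
  W → negative
Point 4:
  φ: 54.635′ = 0.910583°; total 88.9105833
  N ⇒ keep positive
  Longitude: 23.6286′ = 0.393810°; total 87.3938100
  E ⇒ keep positive
Point 5:
  Latitude: 7 + 50.73/60 = 7.8455000
  N ⇒ keep positive
  Lon: 26.437′ = 0.440617°; total 21.4406167
  W ⇒ negate

1. -71.277000, 94.595000
2. 17.100933, -160.119433
3. 32.095440, -69.118067
4. 88.910583, 87.393810
5. 7.845500, -21.440617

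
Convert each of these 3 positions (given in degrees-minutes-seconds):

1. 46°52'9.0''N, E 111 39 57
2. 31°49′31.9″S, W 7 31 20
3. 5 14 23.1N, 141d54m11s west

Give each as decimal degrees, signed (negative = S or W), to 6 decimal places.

1. 46.869167, 111.665833
2. -31.825528, -7.522222
3. 5.239750, -141.903056

Point 1:
  Lat: 52′ + 9″ = 52.15000′; 46 + 52.15000/60 = 46.8691667
  N → positive
  Longitude: 39′ + 57″ = 39.95000′; 111 + 39.95000/60 = 111.6658333
  E → positive
Point 2:
  Latitude: 31° + 49/60 + 31.9/3600 = 31 + 0.816667 + 0.008861 = 31.8255278
  hemisphere S, so the sign is −
  λ: 7° + 31/60 + 20/3600 = 7 + 0.516667 + 0.005556 = 7.5222222
  W → negative
Point 3:
  φ: 14′ + 23.1″ = 14.38500′; 5 + 14.38500/60 = 5.2397500
  N ⇒ keep positive
  λ: 141° + 54/60 + 11/3600 = 141 + 0.900000 + 0.003056 = 141.9030556
  W → negative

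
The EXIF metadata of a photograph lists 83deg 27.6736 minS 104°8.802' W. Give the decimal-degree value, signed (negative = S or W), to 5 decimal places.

Lat: 83 + 27.6736/60 = 83.461227
S → negative
Longitude: 104 + 8.802/60 = 104.146700
W ⇒ negate

-83.46123, -104.14670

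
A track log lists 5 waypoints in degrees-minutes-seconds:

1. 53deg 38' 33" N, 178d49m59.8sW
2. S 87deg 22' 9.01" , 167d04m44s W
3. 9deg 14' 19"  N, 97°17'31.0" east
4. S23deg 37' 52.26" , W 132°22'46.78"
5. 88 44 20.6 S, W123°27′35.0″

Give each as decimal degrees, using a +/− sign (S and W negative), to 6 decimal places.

Point 1:
  Lat: 38′ + 33″ = 38.55000′; 53 + 38.55000/60 = 53.6425000
  N ⇒ keep positive
  λ: 178 + 49/60 + 59.8/3600 = 178.8332778
  W ⇒ negate
Point 2:
  Latitude: 87° + 22/60 + 9.01/3600 = 87 + 0.366667 + 0.002503 = 87.3691694
  S → negative
  Longitude: 167 + 4/60 + 44/3600 = 167.0788889
  W → negative
Point 3:
  φ: 14′ + 19″ = 14.31667′; 9 + 14.31667/60 = 9.2386111
  N → positive
  λ: 97 + 17/60 + 31/3600 = 97.2919444
  E ⇒ keep positive
Point 4:
  φ: 37′ + 52.26″ = 37.87100′; 23 + 37.87100/60 = 23.6311833
  S ⇒ negate
  Longitude: 22′ + 46.78″ = 22.77967′; 132 + 22.77967/60 = 132.3796611
  W ⇒ negate
Point 5:
  Latitude: 44′ + 20.6″ = 44.34333′; 88 + 44.34333/60 = 88.7390556
  hemisphere S, so the sign is −
  λ: 27′ + 35″ = 27.58333′; 123 + 27.58333/60 = 123.4597222
  hemisphere W, so the sign is −

1. 53.642500, -178.833278
2. -87.369169, -167.078889
3. 9.238611, 97.291944
4. -23.631183, -132.379661
5. -88.739056, -123.459722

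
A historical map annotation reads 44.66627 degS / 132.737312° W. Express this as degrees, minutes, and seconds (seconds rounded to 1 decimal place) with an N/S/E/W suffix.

44°39′58.6″ S, 132°44′14.3″ W

Lat: 0.666270 × 60 = 39.97620′ → 39′, remainder × 60 = 58.572″
Longitude: 0.737312 × 60 = 44.23872′ → 44′, remainder × 60 = 14.323″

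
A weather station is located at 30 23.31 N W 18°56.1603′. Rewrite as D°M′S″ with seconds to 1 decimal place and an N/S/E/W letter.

Latitude: fractional minutes 0.31000 × 60 = 18.600″
λ: 56.16030′ → 56′ and 0.16030 × 60 = 9.618″

30°23′18.6″ N, 18°56′9.6″ W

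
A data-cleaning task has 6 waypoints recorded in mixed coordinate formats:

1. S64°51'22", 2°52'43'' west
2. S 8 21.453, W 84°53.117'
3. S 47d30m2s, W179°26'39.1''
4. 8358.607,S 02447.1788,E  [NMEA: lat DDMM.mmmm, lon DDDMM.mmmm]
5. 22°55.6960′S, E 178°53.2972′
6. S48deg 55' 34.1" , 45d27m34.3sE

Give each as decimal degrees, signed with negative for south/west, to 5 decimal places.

Point 1:
  φ: 64° + 51/60 + 22/3600 = 64 + 0.850000 + 0.006111 = 64.856111
  hemisphere S, so the sign is −
  Lon: 2 + 52/60 + 43/3600 = 2.878611
  hemisphere W, so the sign is −
Point 2:
  Latitude: 21.453′ = 0.357550°; total 8.357550
  hemisphere S, so the sign is −
  Lon: 84 + 53.117/60 = 84.885283
  W ⇒ negate
Point 3:
  Latitude: 47 + 30/60 + 2/3600 = 47.500556
  S → negative
  λ: 26′ + 39.1″ = 26.65167′; 179 + 26.65167/60 = 179.444194
  W → negative
Point 4:
  Latitude: degrees = first 2 digits = 83, minutes = 58.607; 83 + 58.607/60 = 83.976783
  hemisphere S, so the sign is −
  λ: split at 3 digits → 024° and 47.1788′; 24 + 47.1788/60 = 24.786313
  E ⇒ keep positive
Point 5:
  Latitude: 55.696′ = 0.928267°; total 22.928267
  S → negative
  λ: 53.2972′ = 0.888287°; total 178.888287
  E ⇒ keep positive
Point 6:
  φ: 55′ + 34.1″ = 55.56833′; 48 + 55.56833/60 = 48.926139
  hemisphere S, so the sign is −
  Lon: 45 + 27/60 + 34.3/3600 = 45.459528
  E → positive

1. -64.85611, -2.87861
2. -8.35755, -84.88528
3. -47.50056, -179.44419
4. -83.97678, 24.78631
5. -22.92827, 178.88829
6. -48.92614, 45.45953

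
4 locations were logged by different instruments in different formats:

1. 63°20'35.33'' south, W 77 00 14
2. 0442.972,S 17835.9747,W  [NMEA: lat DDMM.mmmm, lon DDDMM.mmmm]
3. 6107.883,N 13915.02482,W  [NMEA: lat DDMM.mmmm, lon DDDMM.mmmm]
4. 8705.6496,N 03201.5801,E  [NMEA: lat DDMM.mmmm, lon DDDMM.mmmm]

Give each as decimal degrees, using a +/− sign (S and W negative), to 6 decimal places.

Point 1:
  Latitude: 63 + 20/60 + 35.33/3600 = 63.3431472
  hemisphere S, so the sign is −
  Lon: 0′ + 14″ = 0.23333′; 77 + 0.23333/60 = 77.0038889
  hemisphere W, so the sign is −
Point 2:
  Latitude: split at 2 digits → 04° and 42.972′; 4 + 42.972/60 = 4.7162000
  hemisphere S, so the sign is −
  λ: degrees = first 3 digits = 178, minutes = 35.9747; 178 + 35.9747/60 = 178.5995783
  W → negative
Point 3:
  Latitude: degrees = first 2 digits = 61, minutes = 7.883; 61 + 7.883/60 = 61.1313833
  N ⇒ keep positive
  Lon: split at 3 digits → 139° and 15.02482′; 139 + 15.02482/60 = 139.2504137
  hemisphere W, so the sign is −
Point 4:
  φ: split at 2 digits → 87° and 5.6496′; 87 + 5.6496/60 = 87.0941600
  N ⇒ keep positive
  λ: split at 3 digits → 032° and 1.5801′; 32 + 1.5801/60 = 32.0263350
  E ⇒ keep positive

1. -63.343147, -77.003889
2. -4.716200, -178.599578
3. 61.131383, -139.250414
4. 87.094160, 32.026335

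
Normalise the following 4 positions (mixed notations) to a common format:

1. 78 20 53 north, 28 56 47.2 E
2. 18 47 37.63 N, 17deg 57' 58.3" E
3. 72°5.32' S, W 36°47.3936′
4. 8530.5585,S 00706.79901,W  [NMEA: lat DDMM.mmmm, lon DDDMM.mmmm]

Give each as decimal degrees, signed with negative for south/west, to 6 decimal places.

1. 78.348056, 28.946444
2. 18.793786, 17.966194
3. -72.088667, -36.789893
4. -85.509308, -7.113317

Point 1:
  φ: 78 + 20/60 + 53/3600 = 78.3480556
  N ⇒ keep positive
  Lon: 28 + 56/60 + 47.2/3600 = 28.9464444
  E ⇒ keep positive
Point 2:
  Lat: 47′ + 37.63″ = 47.62717′; 18 + 47.62717/60 = 18.7937861
  N → positive
  Longitude: 57′ + 58.3″ = 57.97167′; 17 + 57.97167/60 = 17.9661944
  E ⇒ keep positive
Point 3:
  Latitude: 5.32′ = 0.088667°; total 72.0886667
  hemisphere S, so the sign is −
  λ: 47.3936′ = 0.789893°; total 36.7898933
  W ⇒ negate
Point 4:
  φ: split at 2 digits → 85° and 30.5585′; 85 + 30.5585/60 = 85.5093083
  S → negative
  Lon: split at 3 digits → 007° and 6.79901′; 7 + 6.79901/60 = 7.1133168
  W → negative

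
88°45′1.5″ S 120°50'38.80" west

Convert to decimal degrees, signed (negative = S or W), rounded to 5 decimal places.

φ: 45′ + 1.5″ = 45.02500′; 88 + 45.02500/60 = 88.750417
S ⇒ negate
Lon: 120 + 50/60 + 38.8/3600 = 120.844111
W ⇒ negate

-88.75042, -120.84411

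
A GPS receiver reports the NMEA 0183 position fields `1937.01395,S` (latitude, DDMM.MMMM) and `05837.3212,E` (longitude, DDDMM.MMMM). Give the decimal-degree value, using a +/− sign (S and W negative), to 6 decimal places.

-19.616899, 58.622020

φ: degrees = first 2 digits = 19, minutes = 37.01395; 19 + 37.01395/60 = 19.6168992
S → negative
Lon: degrees = first 3 digits = 58, minutes = 37.3212; 58 + 37.3212/60 = 58.6220200
E → positive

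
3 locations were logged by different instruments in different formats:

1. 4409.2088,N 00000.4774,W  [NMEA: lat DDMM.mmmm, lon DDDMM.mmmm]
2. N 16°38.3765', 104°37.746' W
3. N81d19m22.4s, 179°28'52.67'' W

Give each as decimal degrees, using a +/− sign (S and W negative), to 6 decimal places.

1. 44.153480, -0.007957
2. 16.639608, -104.629100
3. 81.322889, -179.481297

Point 1:
  φ: split at 2 digits → 44° and 9.2088′; 44 + 9.2088/60 = 44.1534800
  N ⇒ keep positive
  Lon: degrees = first 3 digits = 0, minutes = 0.4774; 0 + 0.4774/60 = 0.0079567
  hemisphere W, so the sign is −
Point 2:
  φ: 16 + 38.3765/60 = 16.6396083
  N → positive
  Lon: 104 + 37.746/60 = 104.6291000
  W → negative
Point 3:
  φ: 19′ + 22.4″ = 19.37333′; 81 + 19.37333/60 = 81.3228889
  N ⇒ keep positive
  Longitude: 28′ + 52.67″ = 28.87783′; 179 + 28.87783/60 = 179.4812972
  hemisphere W, so the sign is −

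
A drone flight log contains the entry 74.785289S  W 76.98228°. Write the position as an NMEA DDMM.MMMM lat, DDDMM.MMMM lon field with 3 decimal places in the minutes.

Lat: 74° + 0.785289 × 60 = 74° 47.11734′
Lon: 76° + 0.982280 × 60 = 76° 58.93680′

7447.117,S / 07658.937,W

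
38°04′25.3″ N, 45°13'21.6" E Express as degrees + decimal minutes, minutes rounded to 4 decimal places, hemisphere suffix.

Lat: seconds/60 = 0.42167; minutes = 4 + 0.42167 = 4.421667
Longitude: 13 + 21.6/60 = 13.360000′

38° 4.4217′ N, 45° 13.3600′ E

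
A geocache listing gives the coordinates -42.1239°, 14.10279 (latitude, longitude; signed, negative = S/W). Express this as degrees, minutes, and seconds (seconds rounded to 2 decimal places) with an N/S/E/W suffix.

Latitude is negative → S; |value| = 42.123900
Lat: 0.123900° → 7.43400′; 0.43400 × 60 = 26.0400″
Longitude: 0.102790° → 6.16740′; 0.16740 × 60 = 10.0440″

42°07′26.04″ S, 14°06′10.04″ E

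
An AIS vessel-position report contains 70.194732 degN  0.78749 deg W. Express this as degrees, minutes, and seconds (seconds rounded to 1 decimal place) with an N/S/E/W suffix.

Latitude: 0.194732° → 11.68392′; 0.68392 × 60 = 41.035″
λ: 0.787490° → 47.24940′; 0.24940 × 60 = 14.964″

70°11′41.0″ N, 0°47′15.0″ W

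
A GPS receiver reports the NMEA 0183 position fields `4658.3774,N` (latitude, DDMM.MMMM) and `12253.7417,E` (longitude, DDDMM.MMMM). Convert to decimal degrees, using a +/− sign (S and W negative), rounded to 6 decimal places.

46.972957, 122.895695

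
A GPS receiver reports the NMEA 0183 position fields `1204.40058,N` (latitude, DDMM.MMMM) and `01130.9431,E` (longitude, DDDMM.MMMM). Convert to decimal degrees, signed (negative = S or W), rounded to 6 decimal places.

12.073343, 11.515718

φ: degrees = first 2 digits = 12, minutes = 4.40058; 12 + 4.40058/60 = 12.0733430
N → positive
λ: degrees = first 3 digits = 11, minutes = 30.9431; 11 + 30.9431/60 = 11.5157183
E → positive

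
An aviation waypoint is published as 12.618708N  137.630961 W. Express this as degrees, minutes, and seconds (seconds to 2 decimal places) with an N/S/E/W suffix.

φ: whole degrees 12; 37.12248′ → 37′ and 7.3488″
λ: whole degrees 137; 37.85766′ → 37′ and 51.4596″

12°37′7.35″ N, 137°37′51.46″ W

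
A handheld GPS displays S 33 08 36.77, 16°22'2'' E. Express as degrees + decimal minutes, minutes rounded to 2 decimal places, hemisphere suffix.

33° 8.61′ S, 16° 22.03′ E

Latitude: seconds/60 = 0.61283; minutes = 8 + 0.61283 = 8.6128
Lon: seconds/60 = 0.03333; minutes = 22 + 0.03333 = 22.0333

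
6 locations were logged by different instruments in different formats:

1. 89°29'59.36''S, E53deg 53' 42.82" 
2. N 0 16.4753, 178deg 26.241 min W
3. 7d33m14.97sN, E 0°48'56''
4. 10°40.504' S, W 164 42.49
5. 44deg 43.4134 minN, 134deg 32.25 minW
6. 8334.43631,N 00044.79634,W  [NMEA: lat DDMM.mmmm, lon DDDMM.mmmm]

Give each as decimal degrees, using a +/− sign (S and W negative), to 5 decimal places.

Point 1:
  φ: 89 + 29/60 + 59.36/3600 = 89.499822
  S ⇒ negate
  λ: 53 + 53/60 + 42.82/3600 = 53.895228
  E → positive
Point 2:
  φ: 0 + 16.4753/60 = 0.274588
  N ⇒ keep positive
  Lon: 26.241′ = 0.437350°; total 178.437350
  W → negative
Point 3:
  Latitude: 7 + 33/60 + 14.97/3600 = 7.554158
  N ⇒ keep positive
  λ: 0 + 48/60 + 56/3600 = 0.815556
  E ⇒ keep positive
Point 4:
  Lat: 10 + 40.504/60 = 10.675067
  S → negative
  Longitude: 164 + 42.49/60 = 164.708167
  hemisphere W, so the sign is −
Point 5:
  Latitude: 43.4134′ = 0.723557°; total 44.723557
  N → positive
  Longitude: 134 + 32.25/60 = 134.537500
  W ⇒ negate
Point 6:
  Latitude: split at 2 digits → 83° and 34.43631′; 83 + 34.43631/60 = 83.573939
  N ⇒ keep positive
  Lon: split at 3 digits → 000° and 44.79634′; 0 + 44.79634/60 = 0.746606
  W ⇒ negate

1. -89.49982, 53.89523
2. 0.27459, -178.43735
3. 7.55416, 0.81556
4. -10.67507, -164.70817
5. 44.72356, -134.53750
6. 83.57394, -0.74661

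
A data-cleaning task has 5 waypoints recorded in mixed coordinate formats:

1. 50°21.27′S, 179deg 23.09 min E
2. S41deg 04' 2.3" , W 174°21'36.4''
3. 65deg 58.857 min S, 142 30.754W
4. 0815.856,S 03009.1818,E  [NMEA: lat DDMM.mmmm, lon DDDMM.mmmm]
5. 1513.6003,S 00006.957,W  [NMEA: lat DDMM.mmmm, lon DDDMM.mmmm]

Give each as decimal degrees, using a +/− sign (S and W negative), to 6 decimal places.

1. -50.354500, 179.384833
2. -41.067306, -174.360111
3. -65.980950, -142.512567
4. -8.264267, 30.153030
5. -15.226672, -0.115950

Point 1:
  φ: 21.27′ = 0.354500°; total 50.3545000
  S → negative
  λ: 179 + 23.09/60 = 179.3848333
  E → positive
Point 2:
  Latitude: 41° + 4/60 + 2.3/3600 = 41 + 0.066667 + 0.000639 = 41.0673056
  S → negative
  Lon: 174 + 21/60 + 36.4/3600 = 174.3601111
  W ⇒ negate
Point 3:
  Lat: 58.857′ = 0.980950°; total 65.9809500
  S → negative
  Longitude: 142 + 30.754/60 = 142.5125667
  W ⇒ negate
Point 4:
  Lat: degrees = first 2 digits = 8, minutes = 15.856; 8 + 15.856/60 = 8.2642667
  hemisphere S, so the sign is −
  λ: split at 3 digits → 030° and 9.1818′; 30 + 9.1818/60 = 30.1530300
  E ⇒ keep positive
Point 5:
  φ: split at 2 digits → 15° and 13.6003′; 15 + 13.6003/60 = 15.2266717
  hemisphere S, so the sign is −
  Lon: degrees = first 3 digits = 0, minutes = 6.957; 0 + 6.957/60 = 0.1159500
  W ⇒ negate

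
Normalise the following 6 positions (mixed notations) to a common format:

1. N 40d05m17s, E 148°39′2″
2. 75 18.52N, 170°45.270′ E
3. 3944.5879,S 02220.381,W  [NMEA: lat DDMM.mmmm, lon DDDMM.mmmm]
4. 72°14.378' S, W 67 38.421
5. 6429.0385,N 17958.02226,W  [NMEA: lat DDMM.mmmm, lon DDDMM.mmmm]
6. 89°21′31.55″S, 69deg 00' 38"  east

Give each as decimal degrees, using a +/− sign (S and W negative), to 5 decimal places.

1. 40.08806, 148.65056
2. 75.30867, 170.75450
3. -39.74313, -22.33968
4. -72.23963, -67.64035
5. 64.48398, -179.96704
6. -89.35876, 69.01056

Point 1:
  Lat: 5′ + 17″ = 5.28333′; 40 + 5.28333/60 = 40.088056
  N ⇒ keep positive
  Longitude: 148° + 39/60 + 2/3600 = 148 + 0.650000 + 0.000556 = 148.650556
  E ⇒ keep positive
Point 2:
  Latitude: 75 + 18.52/60 = 75.308667
  N → positive
  Lon: 45.27′ = 0.754500°; total 170.754500
  E ⇒ keep positive
Point 3:
  Lat: degrees = first 2 digits = 39, minutes = 44.5879; 39 + 44.5879/60 = 39.743132
  hemisphere S, so the sign is −
  Longitude: split at 3 digits → 022° and 20.381′; 22 + 20.381/60 = 22.339683
  W → negative
Point 4:
  Lat: 72 + 14.378/60 = 72.239633
  S → negative
  Lon: 67 + 38.421/60 = 67.640350
  W ⇒ negate
Point 5:
  φ: degrees = first 2 digits = 64, minutes = 29.0385; 64 + 29.0385/60 = 64.483975
  N → positive
  Lon: split at 3 digits → 179° and 58.02226′; 179 + 58.02226/60 = 179.967038
  hemisphere W, so the sign is −
Point 6:
  Lat: 89° + 21/60 + 31.55/3600 = 89 + 0.350000 + 0.008764 = 89.358764
  hemisphere S, so the sign is −
  Lon: 69 + 0/60 + 38/3600 = 69.010556
  E → positive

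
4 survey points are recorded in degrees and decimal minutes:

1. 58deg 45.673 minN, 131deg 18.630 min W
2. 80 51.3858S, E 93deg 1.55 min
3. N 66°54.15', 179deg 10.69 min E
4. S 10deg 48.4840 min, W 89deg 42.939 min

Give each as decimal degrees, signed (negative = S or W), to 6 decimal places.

Point 1:
  Lat: 58 + 45.673/60 = 58.7612167
  N → positive
  Longitude: 131 + 18.63/60 = 131.3105000
  hemisphere W, so the sign is −
Point 2:
  Latitude: 80 + 51.3858/60 = 80.8564300
  S ⇒ negate
  λ: 93 + 1.55/60 = 93.0258333
  E ⇒ keep positive
Point 3:
  φ: 54.15′ = 0.902500°; total 66.9025000
  N → positive
  Longitude: 179 + 10.69/60 = 179.1781667
  E → positive
Point 4:
  Lat: 48.484′ = 0.808067°; total 10.8080667
  S → negative
  Lon: 42.939′ = 0.715650°; total 89.7156500
  W → negative

1. 58.761217, -131.310500
2. -80.856430, 93.025833
3. 66.902500, 179.178167
4. -10.808067, -89.715650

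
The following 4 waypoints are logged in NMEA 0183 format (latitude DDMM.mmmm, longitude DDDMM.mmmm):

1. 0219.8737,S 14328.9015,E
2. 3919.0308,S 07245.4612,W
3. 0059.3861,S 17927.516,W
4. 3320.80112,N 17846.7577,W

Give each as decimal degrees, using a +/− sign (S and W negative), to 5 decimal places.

Point 1:
  Latitude: split at 2 digits → 02° and 19.8737′; 2 + 19.8737/60 = 2.331228
  S ⇒ negate
  Longitude: degrees = first 3 digits = 143, minutes = 28.9015; 143 + 28.9015/60 = 143.481692
  E → positive
Point 2:
  φ: split at 2 digits → 39° and 19.0308′; 39 + 19.0308/60 = 39.317180
  S → negative
  Lon: degrees = first 3 digits = 72, minutes = 45.4612; 72 + 45.4612/60 = 72.757687
  hemisphere W, so the sign is −
Point 3:
  Lat: split at 2 digits → 00° and 59.3861′; 0 + 59.3861/60 = 0.989768
  S ⇒ negate
  Longitude: degrees = first 3 digits = 179, minutes = 27.516; 179 + 27.516/60 = 179.458600
  W ⇒ negate
Point 4:
  Latitude: split at 2 digits → 33° and 20.80112′; 33 + 20.80112/60 = 33.346685
  N → positive
  Lon: split at 3 digits → 178° and 46.7577′; 178 + 46.7577/60 = 178.779295
  W ⇒ negate

1. -2.33123, 143.48169
2. -39.31718, -72.75769
3. -0.98977, -179.45860
4. 33.34669, -178.77930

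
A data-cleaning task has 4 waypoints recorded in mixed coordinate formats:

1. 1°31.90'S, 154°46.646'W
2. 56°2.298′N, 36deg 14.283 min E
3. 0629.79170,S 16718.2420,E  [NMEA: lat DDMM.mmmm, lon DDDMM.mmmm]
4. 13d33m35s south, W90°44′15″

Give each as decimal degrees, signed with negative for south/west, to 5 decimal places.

1. -1.53167, -154.77743
2. 56.03830, 36.23805
3. -6.49653, 167.30403
4. -13.55972, -90.73750

Point 1:
  φ: 31.9′ = 0.531667°; total 1.531667
  hemisphere S, so the sign is −
  Longitude: 46.646′ = 0.777433°; total 154.777433
  hemisphere W, so the sign is −
Point 2:
  Lat: 2.298′ = 0.038300°; total 56.038300
  N → positive
  Lon: 36 + 14.283/60 = 36.238050
  E ⇒ keep positive
Point 3:
  φ: split at 2 digits → 06° and 29.7917′; 6 + 29.7917/60 = 6.496528
  S → negative
  λ: degrees = first 3 digits = 167, minutes = 18.242; 167 + 18.242/60 = 167.304033
  E → positive
Point 4:
  Latitude: 33′ + 35″ = 33.58333′; 13 + 33.58333/60 = 13.559722
  S → negative
  Lon: 44′ + 15″ = 44.25000′; 90 + 44.25000/60 = 90.737500
  hemisphere W, so the sign is −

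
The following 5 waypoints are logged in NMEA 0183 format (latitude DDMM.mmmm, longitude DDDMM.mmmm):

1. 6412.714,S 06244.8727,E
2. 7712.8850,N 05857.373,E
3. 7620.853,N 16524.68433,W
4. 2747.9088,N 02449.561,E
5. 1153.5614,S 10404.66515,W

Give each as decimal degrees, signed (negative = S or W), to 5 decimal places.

1. -64.21190, 62.74788
2. 77.21475, 58.95622
3. 76.34755, -165.41141
4. 27.79848, 24.82602
5. -11.89269, -104.07775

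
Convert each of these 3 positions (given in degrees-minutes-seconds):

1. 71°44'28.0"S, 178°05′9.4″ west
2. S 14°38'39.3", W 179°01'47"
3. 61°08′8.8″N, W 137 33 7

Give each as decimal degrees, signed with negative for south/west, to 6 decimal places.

Point 1:
  φ: 71 + 44/60 + 28/3600 = 71.7411111
  hemisphere S, so the sign is −
  Longitude: 5′ + 9.4″ = 5.15667′; 178 + 5.15667/60 = 178.0859444
  W ⇒ negate
Point 2:
  Lat: 14° + 38/60 + 39.3/3600 = 14 + 0.633333 + 0.010917 = 14.6442500
  S ⇒ negate
  Lon: 179° + 1/60 + 47/3600 = 179 + 0.016667 + 0.013056 = 179.0297222
  hemisphere W, so the sign is −
Point 3:
  Lat: 61° + 8/60 + 8.8/3600 = 61 + 0.133333 + 0.002444 = 61.1357778
  N ⇒ keep positive
  λ: 137° + 33/60 + 7/3600 = 137 + 0.550000 + 0.001944 = 137.5519444
  W → negative

1. -71.741111, -178.085944
2. -14.644250, -179.029722
3. 61.135778, -137.551944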